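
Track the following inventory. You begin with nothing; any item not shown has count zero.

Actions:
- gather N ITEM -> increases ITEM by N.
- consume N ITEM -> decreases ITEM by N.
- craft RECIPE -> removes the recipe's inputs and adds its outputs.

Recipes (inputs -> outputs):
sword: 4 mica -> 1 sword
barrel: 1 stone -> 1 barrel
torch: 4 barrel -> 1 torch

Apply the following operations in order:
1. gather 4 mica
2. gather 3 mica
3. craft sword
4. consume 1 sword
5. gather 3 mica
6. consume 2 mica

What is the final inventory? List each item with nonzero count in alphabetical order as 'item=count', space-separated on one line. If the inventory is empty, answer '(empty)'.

After 1 (gather 4 mica): mica=4
After 2 (gather 3 mica): mica=7
After 3 (craft sword): mica=3 sword=1
After 4 (consume 1 sword): mica=3
After 5 (gather 3 mica): mica=6
After 6 (consume 2 mica): mica=4

Answer: mica=4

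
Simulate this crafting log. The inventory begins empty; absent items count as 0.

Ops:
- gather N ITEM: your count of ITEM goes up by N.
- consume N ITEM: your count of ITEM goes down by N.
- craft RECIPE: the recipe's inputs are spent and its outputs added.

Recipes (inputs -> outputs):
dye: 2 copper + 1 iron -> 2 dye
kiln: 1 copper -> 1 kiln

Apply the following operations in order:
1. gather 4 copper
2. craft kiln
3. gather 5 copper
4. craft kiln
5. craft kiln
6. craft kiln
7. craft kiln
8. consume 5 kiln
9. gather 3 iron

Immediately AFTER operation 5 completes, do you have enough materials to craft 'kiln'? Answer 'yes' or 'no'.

After 1 (gather 4 copper): copper=4
After 2 (craft kiln): copper=3 kiln=1
After 3 (gather 5 copper): copper=8 kiln=1
After 4 (craft kiln): copper=7 kiln=2
After 5 (craft kiln): copper=6 kiln=3

Answer: yes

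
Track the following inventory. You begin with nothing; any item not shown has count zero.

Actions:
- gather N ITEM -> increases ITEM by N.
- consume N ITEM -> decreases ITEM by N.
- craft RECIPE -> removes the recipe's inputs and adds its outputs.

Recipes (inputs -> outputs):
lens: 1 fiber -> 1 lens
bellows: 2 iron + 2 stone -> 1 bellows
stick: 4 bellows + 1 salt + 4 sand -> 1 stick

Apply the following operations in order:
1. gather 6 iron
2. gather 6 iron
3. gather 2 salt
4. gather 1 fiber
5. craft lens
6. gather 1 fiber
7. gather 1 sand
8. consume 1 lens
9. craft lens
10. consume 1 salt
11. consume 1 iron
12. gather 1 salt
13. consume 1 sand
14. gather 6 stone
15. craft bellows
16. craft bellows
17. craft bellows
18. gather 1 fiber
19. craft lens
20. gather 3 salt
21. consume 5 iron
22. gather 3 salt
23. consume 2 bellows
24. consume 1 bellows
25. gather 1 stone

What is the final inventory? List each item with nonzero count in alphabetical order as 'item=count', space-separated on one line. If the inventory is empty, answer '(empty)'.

Answer: lens=2 salt=8 stone=1

Derivation:
After 1 (gather 6 iron): iron=6
After 2 (gather 6 iron): iron=12
After 3 (gather 2 salt): iron=12 salt=2
After 4 (gather 1 fiber): fiber=1 iron=12 salt=2
After 5 (craft lens): iron=12 lens=1 salt=2
After 6 (gather 1 fiber): fiber=1 iron=12 lens=1 salt=2
After 7 (gather 1 sand): fiber=1 iron=12 lens=1 salt=2 sand=1
After 8 (consume 1 lens): fiber=1 iron=12 salt=2 sand=1
After 9 (craft lens): iron=12 lens=1 salt=2 sand=1
After 10 (consume 1 salt): iron=12 lens=1 salt=1 sand=1
After 11 (consume 1 iron): iron=11 lens=1 salt=1 sand=1
After 12 (gather 1 salt): iron=11 lens=1 salt=2 sand=1
After 13 (consume 1 sand): iron=11 lens=1 salt=2
After 14 (gather 6 stone): iron=11 lens=1 salt=2 stone=6
After 15 (craft bellows): bellows=1 iron=9 lens=1 salt=2 stone=4
After 16 (craft bellows): bellows=2 iron=7 lens=1 salt=2 stone=2
After 17 (craft bellows): bellows=3 iron=5 lens=1 salt=2
After 18 (gather 1 fiber): bellows=3 fiber=1 iron=5 lens=1 salt=2
After 19 (craft lens): bellows=3 iron=5 lens=2 salt=2
After 20 (gather 3 salt): bellows=3 iron=5 lens=2 salt=5
After 21 (consume 5 iron): bellows=3 lens=2 salt=5
After 22 (gather 3 salt): bellows=3 lens=2 salt=8
After 23 (consume 2 bellows): bellows=1 lens=2 salt=8
After 24 (consume 1 bellows): lens=2 salt=8
After 25 (gather 1 stone): lens=2 salt=8 stone=1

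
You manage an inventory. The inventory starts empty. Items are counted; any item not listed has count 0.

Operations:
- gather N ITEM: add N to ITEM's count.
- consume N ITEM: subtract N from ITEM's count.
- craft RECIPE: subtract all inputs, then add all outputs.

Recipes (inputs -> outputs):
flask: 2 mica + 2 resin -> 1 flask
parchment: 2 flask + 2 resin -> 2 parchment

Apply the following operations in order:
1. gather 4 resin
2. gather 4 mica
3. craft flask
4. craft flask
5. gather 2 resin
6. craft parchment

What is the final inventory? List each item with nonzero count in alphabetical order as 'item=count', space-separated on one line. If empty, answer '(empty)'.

Answer: parchment=2

Derivation:
After 1 (gather 4 resin): resin=4
After 2 (gather 4 mica): mica=4 resin=4
After 3 (craft flask): flask=1 mica=2 resin=2
After 4 (craft flask): flask=2
After 5 (gather 2 resin): flask=2 resin=2
After 6 (craft parchment): parchment=2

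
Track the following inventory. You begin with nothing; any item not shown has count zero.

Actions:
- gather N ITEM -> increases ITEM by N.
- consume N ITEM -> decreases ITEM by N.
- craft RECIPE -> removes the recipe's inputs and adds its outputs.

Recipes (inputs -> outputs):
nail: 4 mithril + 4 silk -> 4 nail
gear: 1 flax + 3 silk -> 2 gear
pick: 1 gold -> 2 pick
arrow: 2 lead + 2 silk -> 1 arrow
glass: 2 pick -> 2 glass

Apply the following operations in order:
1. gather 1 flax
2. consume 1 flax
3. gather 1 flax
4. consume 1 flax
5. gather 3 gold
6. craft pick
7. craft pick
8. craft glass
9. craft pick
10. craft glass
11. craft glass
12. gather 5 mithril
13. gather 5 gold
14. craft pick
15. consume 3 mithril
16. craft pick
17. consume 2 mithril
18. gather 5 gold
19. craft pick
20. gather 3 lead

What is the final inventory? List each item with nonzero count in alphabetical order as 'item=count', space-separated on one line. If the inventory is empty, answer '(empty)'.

Answer: glass=6 gold=7 lead=3 pick=6

Derivation:
After 1 (gather 1 flax): flax=1
After 2 (consume 1 flax): (empty)
After 3 (gather 1 flax): flax=1
After 4 (consume 1 flax): (empty)
After 5 (gather 3 gold): gold=3
After 6 (craft pick): gold=2 pick=2
After 7 (craft pick): gold=1 pick=4
After 8 (craft glass): glass=2 gold=1 pick=2
After 9 (craft pick): glass=2 pick=4
After 10 (craft glass): glass=4 pick=2
After 11 (craft glass): glass=6
After 12 (gather 5 mithril): glass=6 mithril=5
After 13 (gather 5 gold): glass=6 gold=5 mithril=5
After 14 (craft pick): glass=6 gold=4 mithril=5 pick=2
After 15 (consume 3 mithril): glass=6 gold=4 mithril=2 pick=2
After 16 (craft pick): glass=6 gold=3 mithril=2 pick=4
After 17 (consume 2 mithril): glass=6 gold=3 pick=4
After 18 (gather 5 gold): glass=6 gold=8 pick=4
After 19 (craft pick): glass=6 gold=7 pick=6
After 20 (gather 3 lead): glass=6 gold=7 lead=3 pick=6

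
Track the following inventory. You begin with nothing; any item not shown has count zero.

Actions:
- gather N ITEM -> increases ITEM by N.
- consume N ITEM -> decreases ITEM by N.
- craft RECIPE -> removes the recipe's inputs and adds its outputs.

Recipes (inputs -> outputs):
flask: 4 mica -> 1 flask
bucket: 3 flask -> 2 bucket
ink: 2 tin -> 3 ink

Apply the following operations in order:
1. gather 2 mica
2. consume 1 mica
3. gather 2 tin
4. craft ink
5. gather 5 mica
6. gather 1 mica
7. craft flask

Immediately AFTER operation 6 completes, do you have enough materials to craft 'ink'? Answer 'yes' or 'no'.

After 1 (gather 2 mica): mica=2
After 2 (consume 1 mica): mica=1
After 3 (gather 2 tin): mica=1 tin=2
After 4 (craft ink): ink=3 mica=1
After 5 (gather 5 mica): ink=3 mica=6
After 6 (gather 1 mica): ink=3 mica=7

Answer: no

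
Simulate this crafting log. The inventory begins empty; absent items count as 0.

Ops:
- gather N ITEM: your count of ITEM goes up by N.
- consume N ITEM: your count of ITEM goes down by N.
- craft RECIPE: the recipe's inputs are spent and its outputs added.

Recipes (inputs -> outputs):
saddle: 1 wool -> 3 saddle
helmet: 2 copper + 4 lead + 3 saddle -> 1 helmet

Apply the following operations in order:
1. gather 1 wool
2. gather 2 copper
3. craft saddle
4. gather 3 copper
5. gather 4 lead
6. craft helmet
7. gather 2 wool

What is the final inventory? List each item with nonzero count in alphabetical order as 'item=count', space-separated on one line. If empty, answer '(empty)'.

Answer: copper=3 helmet=1 wool=2

Derivation:
After 1 (gather 1 wool): wool=1
After 2 (gather 2 copper): copper=2 wool=1
After 3 (craft saddle): copper=2 saddle=3
After 4 (gather 3 copper): copper=5 saddle=3
After 5 (gather 4 lead): copper=5 lead=4 saddle=3
After 6 (craft helmet): copper=3 helmet=1
After 7 (gather 2 wool): copper=3 helmet=1 wool=2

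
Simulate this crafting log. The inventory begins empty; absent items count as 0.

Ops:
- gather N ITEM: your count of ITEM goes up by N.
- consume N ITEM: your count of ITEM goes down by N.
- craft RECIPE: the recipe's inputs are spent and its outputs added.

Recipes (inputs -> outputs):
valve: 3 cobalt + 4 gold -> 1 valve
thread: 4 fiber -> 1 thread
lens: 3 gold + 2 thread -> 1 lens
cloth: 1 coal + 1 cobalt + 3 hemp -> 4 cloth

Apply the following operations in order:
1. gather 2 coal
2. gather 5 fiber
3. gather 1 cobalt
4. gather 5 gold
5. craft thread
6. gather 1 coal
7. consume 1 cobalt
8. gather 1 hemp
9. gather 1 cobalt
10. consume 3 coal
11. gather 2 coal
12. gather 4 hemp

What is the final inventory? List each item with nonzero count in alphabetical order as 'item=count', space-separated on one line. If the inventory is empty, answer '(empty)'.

After 1 (gather 2 coal): coal=2
After 2 (gather 5 fiber): coal=2 fiber=5
After 3 (gather 1 cobalt): coal=2 cobalt=1 fiber=5
After 4 (gather 5 gold): coal=2 cobalt=1 fiber=5 gold=5
After 5 (craft thread): coal=2 cobalt=1 fiber=1 gold=5 thread=1
After 6 (gather 1 coal): coal=3 cobalt=1 fiber=1 gold=5 thread=1
After 7 (consume 1 cobalt): coal=3 fiber=1 gold=5 thread=1
After 8 (gather 1 hemp): coal=3 fiber=1 gold=5 hemp=1 thread=1
After 9 (gather 1 cobalt): coal=3 cobalt=1 fiber=1 gold=5 hemp=1 thread=1
After 10 (consume 3 coal): cobalt=1 fiber=1 gold=5 hemp=1 thread=1
After 11 (gather 2 coal): coal=2 cobalt=1 fiber=1 gold=5 hemp=1 thread=1
After 12 (gather 4 hemp): coal=2 cobalt=1 fiber=1 gold=5 hemp=5 thread=1

Answer: coal=2 cobalt=1 fiber=1 gold=5 hemp=5 thread=1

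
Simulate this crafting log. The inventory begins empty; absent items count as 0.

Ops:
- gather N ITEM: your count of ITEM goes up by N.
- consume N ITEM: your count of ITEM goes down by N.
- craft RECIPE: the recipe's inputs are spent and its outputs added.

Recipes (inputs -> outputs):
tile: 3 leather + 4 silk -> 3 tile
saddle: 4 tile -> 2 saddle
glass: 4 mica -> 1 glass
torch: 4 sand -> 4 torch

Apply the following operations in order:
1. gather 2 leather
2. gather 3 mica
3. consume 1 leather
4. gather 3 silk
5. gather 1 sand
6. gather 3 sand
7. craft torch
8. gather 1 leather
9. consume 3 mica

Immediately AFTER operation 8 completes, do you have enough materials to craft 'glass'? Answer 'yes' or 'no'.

Answer: no

Derivation:
After 1 (gather 2 leather): leather=2
After 2 (gather 3 mica): leather=2 mica=3
After 3 (consume 1 leather): leather=1 mica=3
After 4 (gather 3 silk): leather=1 mica=3 silk=3
After 5 (gather 1 sand): leather=1 mica=3 sand=1 silk=3
After 6 (gather 3 sand): leather=1 mica=3 sand=4 silk=3
After 7 (craft torch): leather=1 mica=3 silk=3 torch=4
After 8 (gather 1 leather): leather=2 mica=3 silk=3 torch=4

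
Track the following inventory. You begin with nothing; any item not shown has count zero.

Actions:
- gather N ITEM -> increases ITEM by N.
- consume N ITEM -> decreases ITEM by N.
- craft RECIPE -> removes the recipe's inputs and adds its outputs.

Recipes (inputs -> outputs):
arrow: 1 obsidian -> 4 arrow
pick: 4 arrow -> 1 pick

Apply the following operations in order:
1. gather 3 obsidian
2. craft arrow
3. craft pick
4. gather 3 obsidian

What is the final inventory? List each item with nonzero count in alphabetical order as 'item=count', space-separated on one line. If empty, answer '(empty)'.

Answer: obsidian=5 pick=1

Derivation:
After 1 (gather 3 obsidian): obsidian=3
After 2 (craft arrow): arrow=4 obsidian=2
After 3 (craft pick): obsidian=2 pick=1
After 4 (gather 3 obsidian): obsidian=5 pick=1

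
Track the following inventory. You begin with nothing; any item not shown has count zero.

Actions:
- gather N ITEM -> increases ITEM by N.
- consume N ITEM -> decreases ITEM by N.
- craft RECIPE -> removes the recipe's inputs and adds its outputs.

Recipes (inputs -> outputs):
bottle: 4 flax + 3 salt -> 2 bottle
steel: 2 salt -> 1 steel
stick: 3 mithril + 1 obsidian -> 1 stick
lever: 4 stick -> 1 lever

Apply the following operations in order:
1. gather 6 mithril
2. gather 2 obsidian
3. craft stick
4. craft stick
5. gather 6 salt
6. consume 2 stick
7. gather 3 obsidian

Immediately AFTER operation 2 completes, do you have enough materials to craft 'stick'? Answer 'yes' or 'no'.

Answer: yes

Derivation:
After 1 (gather 6 mithril): mithril=6
After 2 (gather 2 obsidian): mithril=6 obsidian=2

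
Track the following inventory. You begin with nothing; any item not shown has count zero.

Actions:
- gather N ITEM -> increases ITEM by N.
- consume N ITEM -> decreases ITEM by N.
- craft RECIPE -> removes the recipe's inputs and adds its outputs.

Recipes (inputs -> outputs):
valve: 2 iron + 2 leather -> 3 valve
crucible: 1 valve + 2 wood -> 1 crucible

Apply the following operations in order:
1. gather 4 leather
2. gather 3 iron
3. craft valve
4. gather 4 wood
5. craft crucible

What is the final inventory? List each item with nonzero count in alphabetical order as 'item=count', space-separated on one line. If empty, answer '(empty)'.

Answer: crucible=1 iron=1 leather=2 valve=2 wood=2

Derivation:
After 1 (gather 4 leather): leather=4
After 2 (gather 3 iron): iron=3 leather=4
After 3 (craft valve): iron=1 leather=2 valve=3
After 4 (gather 4 wood): iron=1 leather=2 valve=3 wood=4
After 5 (craft crucible): crucible=1 iron=1 leather=2 valve=2 wood=2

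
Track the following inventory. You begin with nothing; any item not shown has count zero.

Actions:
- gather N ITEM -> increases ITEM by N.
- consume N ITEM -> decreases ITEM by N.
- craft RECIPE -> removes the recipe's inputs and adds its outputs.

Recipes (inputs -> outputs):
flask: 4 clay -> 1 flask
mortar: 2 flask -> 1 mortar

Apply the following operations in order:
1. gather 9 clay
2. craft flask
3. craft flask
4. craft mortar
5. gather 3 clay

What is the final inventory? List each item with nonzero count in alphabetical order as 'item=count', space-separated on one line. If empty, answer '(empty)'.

After 1 (gather 9 clay): clay=9
After 2 (craft flask): clay=5 flask=1
After 3 (craft flask): clay=1 flask=2
After 4 (craft mortar): clay=1 mortar=1
After 5 (gather 3 clay): clay=4 mortar=1

Answer: clay=4 mortar=1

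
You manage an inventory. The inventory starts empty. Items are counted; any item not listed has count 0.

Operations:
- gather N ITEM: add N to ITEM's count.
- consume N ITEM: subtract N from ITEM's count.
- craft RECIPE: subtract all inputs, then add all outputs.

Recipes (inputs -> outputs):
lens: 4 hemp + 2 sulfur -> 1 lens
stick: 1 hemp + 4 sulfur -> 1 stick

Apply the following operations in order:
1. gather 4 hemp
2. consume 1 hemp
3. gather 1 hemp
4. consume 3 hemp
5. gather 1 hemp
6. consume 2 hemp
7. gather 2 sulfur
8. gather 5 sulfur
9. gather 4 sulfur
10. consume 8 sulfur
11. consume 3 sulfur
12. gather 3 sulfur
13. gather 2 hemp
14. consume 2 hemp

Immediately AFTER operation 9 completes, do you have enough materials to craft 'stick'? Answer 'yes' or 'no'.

After 1 (gather 4 hemp): hemp=4
After 2 (consume 1 hemp): hemp=3
After 3 (gather 1 hemp): hemp=4
After 4 (consume 3 hemp): hemp=1
After 5 (gather 1 hemp): hemp=2
After 6 (consume 2 hemp): (empty)
After 7 (gather 2 sulfur): sulfur=2
After 8 (gather 5 sulfur): sulfur=7
After 9 (gather 4 sulfur): sulfur=11

Answer: no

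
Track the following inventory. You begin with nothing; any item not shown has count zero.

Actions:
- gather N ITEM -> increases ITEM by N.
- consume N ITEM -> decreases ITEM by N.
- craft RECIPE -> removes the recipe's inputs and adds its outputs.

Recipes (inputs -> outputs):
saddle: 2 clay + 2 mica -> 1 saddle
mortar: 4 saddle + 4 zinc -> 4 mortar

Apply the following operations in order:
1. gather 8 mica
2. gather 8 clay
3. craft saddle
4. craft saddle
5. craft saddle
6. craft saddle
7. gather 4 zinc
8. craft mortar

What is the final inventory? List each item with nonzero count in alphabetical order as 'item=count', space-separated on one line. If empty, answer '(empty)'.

After 1 (gather 8 mica): mica=8
After 2 (gather 8 clay): clay=8 mica=8
After 3 (craft saddle): clay=6 mica=6 saddle=1
After 4 (craft saddle): clay=4 mica=4 saddle=2
After 5 (craft saddle): clay=2 mica=2 saddle=3
After 6 (craft saddle): saddle=4
After 7 (gather 4 zinc): saddle=4 zinc=4
After 8 (craft mortar): mortar=4

Answer: mortar=4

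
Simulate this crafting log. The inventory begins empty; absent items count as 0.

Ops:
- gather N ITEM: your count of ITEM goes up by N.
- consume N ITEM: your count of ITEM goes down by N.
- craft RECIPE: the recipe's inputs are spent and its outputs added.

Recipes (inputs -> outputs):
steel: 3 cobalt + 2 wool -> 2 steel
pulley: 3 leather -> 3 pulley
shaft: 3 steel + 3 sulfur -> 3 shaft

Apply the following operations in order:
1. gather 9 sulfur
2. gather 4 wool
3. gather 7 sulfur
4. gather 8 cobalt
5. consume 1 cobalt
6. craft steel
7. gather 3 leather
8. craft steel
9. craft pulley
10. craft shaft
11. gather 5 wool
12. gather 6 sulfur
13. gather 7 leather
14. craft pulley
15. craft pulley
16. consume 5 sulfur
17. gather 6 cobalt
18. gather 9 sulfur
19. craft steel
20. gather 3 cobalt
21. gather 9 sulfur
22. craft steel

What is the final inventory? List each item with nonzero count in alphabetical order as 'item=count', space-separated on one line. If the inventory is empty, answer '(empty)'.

Answer: cobalt=4 leather=1 pulley=9 shaft=3 steel=5 sulfur=32 wool=1

Derivation:
After 1 (gather 9 sulfur): sulfur=9
After 2 (gather 4 wool): sulfur=9 wool=4
After 3 (gather 7 sulfur): sulfur=16 wool=4
After 4 (gather 8 cobalt): cobalt=8 sulfur=16 wool=4
After 5 (consume 1 cobalt): cobalt=7 sulfur=16 wool=4
After 6 (craft steel): cobalt=4 steel=2 sulfur=16 wool=2
After 7 (gather 3 leather): cobalt=4 leather=3 steel=2 sulfur=16 wool=2
After 8 (craft steel): cobalt=1 leather=3 steel=4 sulfur=16
After 9 (craft pulley): cobalt=1 pulley=3 steel=4 sulfur=16
After 10 (craft shaft): cobalt=1 pulley=3 shaft=3 steel=1 sulfur=13
After 11 (gather 5 wool): cobalt=1 pulley=3 shaft=3 steel=1 sulfur=13 wool=5
After 12 (gather 6 sulfur): cobalt=1 pulley=3 shaft=3 steel=1 sulfur=19 wool=5
After 13 (gather 7 leather): cobalt=1 leather=7 pulley=3 shaft=3 steel=1 sulfur=19 wool=5
After 14 (craft pulley): cobalt=1 leather=4 pulley=6 shaft=3 steel=1 sulfur=19 wool=5
After 15 (craft pulley): cobalt=1 leather=1 pulley=9 shaft=3 steel=1 sulfur=19 wool=5
After 16 (consume 5 sulfur): cobalt=1 leather=1 pulley=9 shaft=3 steel=1 sulfur=14 wool=5
After 17 (gather 6 cobalt): cobalt=7 leather=1 pulley=9 shaft=3 steel=1 sulfur=14 wool=5
After 18 (gather 9 sulfur): cobalt=7 leather=1 pulley=9 shaft=3 steel=1 sulfur=23 wool=5
After 19 (craft steel): cobalt=4 leather=1 pulley=9 shaft=3 steel=3 sulfur=23 wool=3
After 20 (gather 3 cobalt): cobalt=7 leather=1 pulley=9 shaft=3 steel=3 sulfur=23 wool=3
After 21 (gather 9 sulfur): cobalt=7 leather=1 pulley=9 shaft=3 steel=3 sulfur=32 wool=3
After 22 (craft steel): cobalt=4 leather=1 pulley=9 shaft=3 steel=5 sulfur=32 wool=1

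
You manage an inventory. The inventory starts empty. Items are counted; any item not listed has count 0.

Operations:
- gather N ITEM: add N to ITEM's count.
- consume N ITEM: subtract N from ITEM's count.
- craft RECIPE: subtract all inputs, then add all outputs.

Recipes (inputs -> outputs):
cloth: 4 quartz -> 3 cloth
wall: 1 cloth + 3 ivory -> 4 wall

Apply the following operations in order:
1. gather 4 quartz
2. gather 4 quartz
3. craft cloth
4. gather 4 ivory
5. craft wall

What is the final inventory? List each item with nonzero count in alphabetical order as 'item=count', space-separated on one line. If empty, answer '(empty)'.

After 1 (gather 4 quartz): quartz=4
After 2 (gather 4 quartz): quartz=8
After 3 (craft cloth): cloth=3 quartz=4
After 4 (gather 4 ivory): cloth=3 ivory=4 quartz=4
After 5 (craft wall): cloth=2 ivory=1 quartz=4 wall=4

Answer: cloth=2 ivory=1 quartz=4 wall=4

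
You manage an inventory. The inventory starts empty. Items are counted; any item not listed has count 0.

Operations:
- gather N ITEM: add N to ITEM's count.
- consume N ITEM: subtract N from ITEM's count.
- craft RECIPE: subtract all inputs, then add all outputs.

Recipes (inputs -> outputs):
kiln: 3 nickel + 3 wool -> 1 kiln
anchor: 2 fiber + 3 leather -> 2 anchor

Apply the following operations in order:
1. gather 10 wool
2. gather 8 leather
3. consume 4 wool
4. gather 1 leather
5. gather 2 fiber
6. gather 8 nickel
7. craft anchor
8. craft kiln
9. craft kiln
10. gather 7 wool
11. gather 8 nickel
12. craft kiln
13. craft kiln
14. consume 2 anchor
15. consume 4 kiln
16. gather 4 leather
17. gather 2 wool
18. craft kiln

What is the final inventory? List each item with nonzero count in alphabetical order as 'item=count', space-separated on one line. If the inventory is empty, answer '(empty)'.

Answer: kiln=1 leather=10 nickel=1

Derivation:
After 1 (gather 10 wool): wool=10
After 2 (gather 8 leather): leather=8 wool=10
After 3 (consume 4 wool): leather=8 wool=6
After 4 (gather 1 leather): leather=9 wool=6
After 5 (gather 2 fiber): fiber=2 leather=9 wool=6
After 6 (gather 8 nickel): fiber=2 leather=9 nickel=8 wool=6
After 7 (craft anchor): anchor=2 leather=6 nickel=8 wool=6
After 8 (craft kiln): anchor=2 kiln=1 leather=6 nickel=5 wool=3
After 9 (craft kiln): anchor=2 kiln=2 leather=6 nickel=2
After 10 (gather 7 wool): anchor=2 kiln=2 leather=6 nickel=2 wool=7
After 11 (gather 8 nickel): anchor=2 kiln=2 leather=6 nickel=10 wool=7
After 12 (craft kiln): anchor=2 kiln=3 leather=6 nickel=7 wool=4
After 13 (craft kiln): anchor=2 kiln=4 leather=6 nickel=4 wool=1
After 14 (consume 2 anchor): kiln=4 leather=6 nickel=4 wool=1
After 15 (consume 4 kiln): leather=6 nickel=4 wool=1
After 16 (gather 4 leather): leather=10 nickel=4 wool=1
After 17 (gather 2 wool): leather=10 nickel=4 wool=3
After 18 (craft kiln): kiln=1 leather=10 nickel=1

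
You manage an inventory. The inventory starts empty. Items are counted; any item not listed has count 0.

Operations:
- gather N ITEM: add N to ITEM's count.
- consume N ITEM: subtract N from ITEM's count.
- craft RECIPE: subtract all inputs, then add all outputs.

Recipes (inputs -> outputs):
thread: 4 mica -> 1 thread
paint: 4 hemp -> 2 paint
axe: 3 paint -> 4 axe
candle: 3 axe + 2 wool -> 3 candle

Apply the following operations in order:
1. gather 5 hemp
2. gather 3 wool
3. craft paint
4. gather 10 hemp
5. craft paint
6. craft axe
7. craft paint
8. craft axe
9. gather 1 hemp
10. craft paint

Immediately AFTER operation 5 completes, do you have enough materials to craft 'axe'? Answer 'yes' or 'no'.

After 1 (gather 5 hemp): hemp=5
After 2 (gather 3 wool): hemp=5 wool=3
After 3 (craft paint): hemp=1 paint=2 wool=3
After 4 (gather 10 hemp): hemp=11 paint=2 wool=3
After 5 (craft paint): hemp=7 paint=4 wool=3

Answer: yes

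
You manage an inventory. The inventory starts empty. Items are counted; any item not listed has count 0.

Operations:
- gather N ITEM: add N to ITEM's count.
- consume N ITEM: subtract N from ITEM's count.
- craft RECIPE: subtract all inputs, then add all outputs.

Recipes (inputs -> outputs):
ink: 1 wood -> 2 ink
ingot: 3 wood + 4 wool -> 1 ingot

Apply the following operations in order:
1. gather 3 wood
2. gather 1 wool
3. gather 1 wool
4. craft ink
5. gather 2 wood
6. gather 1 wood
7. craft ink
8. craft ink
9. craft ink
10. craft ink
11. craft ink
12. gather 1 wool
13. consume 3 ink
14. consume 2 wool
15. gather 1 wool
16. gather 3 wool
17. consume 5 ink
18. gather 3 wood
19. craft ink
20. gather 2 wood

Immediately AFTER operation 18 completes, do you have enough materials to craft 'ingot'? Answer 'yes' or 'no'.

Answer: yes

Derivation:
After 1 (gather 3 wood): wood=3
After 2 (gather 1 wool): wood=3 wool=1
After 3 (gather 1 wool): wood=3 wool=2
After 4 (craft ink): ink=2 wood=2 wool=2
After 5 (gather 2 wood): ink=2 wood=4 wool=2
After 6 (gather 1 wood): ink=2 wood=5 wool=2
After 7 (craft ink): ink=4 wood=4 wool=2
After 8 (craft ink): ink=6 wood=3 wool=2
After 9 (craft ink): ink=8 wood=2 wool=2
After 10 (craft ink): ink=10 wood=1 wool=2
After 11 (craft ink): ink=12 wool=2
After 12 (gather 1 wool): ink=12 wool=3
After 13 (consume 3 ink): ink=9 wool=3
After 14 (consume 2 wool): ink=9 wool=1
After 15 (gather 1 wool): ink=9 wool=2
After 16 (gather 3 wool): ink=9 wool=5
After 17 (consume 5 ink): ink=4 wool=5
After 18 (gather 3 wood): ink=4 wood=3 wool=5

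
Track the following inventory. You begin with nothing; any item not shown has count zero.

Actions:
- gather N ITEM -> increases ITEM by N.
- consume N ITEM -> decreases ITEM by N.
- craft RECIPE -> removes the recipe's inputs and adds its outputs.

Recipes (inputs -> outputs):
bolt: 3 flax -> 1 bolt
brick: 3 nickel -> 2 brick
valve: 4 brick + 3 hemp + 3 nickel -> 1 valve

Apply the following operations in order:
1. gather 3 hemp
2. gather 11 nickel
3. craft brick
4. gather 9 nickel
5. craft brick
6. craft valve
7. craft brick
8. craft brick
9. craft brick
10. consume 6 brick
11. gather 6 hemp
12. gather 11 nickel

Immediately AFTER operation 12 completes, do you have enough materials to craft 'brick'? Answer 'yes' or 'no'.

After 1 (gather 3 hemp): hemp=3
After 2 (gather 11 nickel): hemp=3 nickel=11
After 3 (craft brick): brick=2 hemp=3 nickel=8
After 4 (gather 9 nickel): brick=2 hemp=3 nickel=17
After 5 (craft brick): brick=4 hemp=3 nickel=14
After 6 (craft valve): nickel=11 valve=1
After 7 (craft brick): brick=2 nickel=8 valve=1
After 8 (craft brick): brick=4 nickel=5 valve=1
After 9 (craft brick): brick=6 nickel=2 valve=1
After 10 (consume 6 brick): nickel=2 valve=1
After 11 (gather 6 hemp): hemp=6 nickel=2 valve=1
After 12 (gather 11 nickel): hemp=6 nickel=13 valve=1

Answer: yes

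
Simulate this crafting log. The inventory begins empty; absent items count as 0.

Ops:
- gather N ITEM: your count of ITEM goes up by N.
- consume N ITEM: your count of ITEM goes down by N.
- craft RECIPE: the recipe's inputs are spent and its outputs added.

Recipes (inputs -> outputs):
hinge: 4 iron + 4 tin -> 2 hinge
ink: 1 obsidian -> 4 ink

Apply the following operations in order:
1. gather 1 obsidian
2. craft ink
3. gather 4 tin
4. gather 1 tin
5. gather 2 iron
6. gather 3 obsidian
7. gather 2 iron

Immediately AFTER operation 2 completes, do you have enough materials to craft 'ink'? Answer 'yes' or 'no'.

Answer: no

Derivation:
After 1 (gather 1 obsidian): obsidian=1
After 2 (craft ink): ink=4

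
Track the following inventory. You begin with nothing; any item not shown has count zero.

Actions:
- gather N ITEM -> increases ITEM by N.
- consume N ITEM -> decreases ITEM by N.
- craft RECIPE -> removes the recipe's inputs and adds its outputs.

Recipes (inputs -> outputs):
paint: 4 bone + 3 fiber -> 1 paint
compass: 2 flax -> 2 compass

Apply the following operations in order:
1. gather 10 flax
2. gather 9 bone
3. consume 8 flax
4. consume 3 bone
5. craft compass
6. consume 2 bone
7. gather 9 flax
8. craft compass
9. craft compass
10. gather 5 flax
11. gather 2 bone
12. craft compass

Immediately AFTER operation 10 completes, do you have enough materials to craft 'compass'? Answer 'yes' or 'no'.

Answer: yes

Derivation:
After 1 (gather 10 flax): flax=10
After 2 (gather 9 bone): bone=9 flax=10
After 3 (consume 8 flax): bone=9 flax=2
After 4 (consume 3 bone): bone=6 flax=2
After 5 (craft compass): bone=6 compass=2
After 6 (consume 2 bone): bone=4 compass=2
After 7 (gather 9 flax): bone=4 compass=2 flax=9
After 8 (craft compass): bone=4 compass=4 flax=7
After 9 (craft compass): bone=4 compass=6 flax=5
After 10 (gather 5 flax): bone=4 compass=6 flax=10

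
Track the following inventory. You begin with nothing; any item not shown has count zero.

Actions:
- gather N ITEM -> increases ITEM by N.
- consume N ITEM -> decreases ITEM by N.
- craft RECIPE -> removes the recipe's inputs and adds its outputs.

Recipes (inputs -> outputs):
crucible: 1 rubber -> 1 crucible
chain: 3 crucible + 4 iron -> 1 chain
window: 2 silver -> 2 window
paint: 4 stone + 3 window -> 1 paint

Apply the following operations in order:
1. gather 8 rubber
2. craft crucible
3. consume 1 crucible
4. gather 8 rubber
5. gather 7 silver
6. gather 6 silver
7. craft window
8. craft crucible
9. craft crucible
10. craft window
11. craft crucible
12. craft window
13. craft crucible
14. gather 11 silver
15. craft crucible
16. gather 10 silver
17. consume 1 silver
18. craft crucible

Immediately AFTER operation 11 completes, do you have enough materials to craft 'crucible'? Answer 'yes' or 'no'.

After 1 (gather 8 rubber): rubber=8
After 2 (craft crucible): crucible=1 rubber=7
After 3 (consume 1 crucible): rubber=7
After 4 (gather 8 rubber): rubber=15
After 5 (gather 7 silver): rubber=15 silver=7
After 6 (gather 6 silver): rubber=15 silver=13
After 7 (craft window): rubber=15 silver=11 window=2
After 8 (craft crucible): crucible=1 rubber=14 silver=11 window=2
After 9 (craft crucible): crucible=2 rubber=13 silver=11 window=2
After 10 (craft window): crucible=2 rubber=13 silver=9 window=4
After 11 (craft crucible): crucible=3 rubber=12 silver=9 window=4

Answer: yes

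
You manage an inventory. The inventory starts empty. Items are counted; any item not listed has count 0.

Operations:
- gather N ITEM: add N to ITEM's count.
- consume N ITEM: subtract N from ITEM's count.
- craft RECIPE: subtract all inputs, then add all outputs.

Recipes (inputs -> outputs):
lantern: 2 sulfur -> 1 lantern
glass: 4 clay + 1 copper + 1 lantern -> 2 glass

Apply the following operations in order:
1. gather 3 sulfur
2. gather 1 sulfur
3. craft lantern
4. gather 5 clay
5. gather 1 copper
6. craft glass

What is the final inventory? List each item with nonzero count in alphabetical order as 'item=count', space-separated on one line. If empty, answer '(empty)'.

Answer: clay=1 glass=2 sulfur=2

Derivation:
After 1 (gather 3 sulfur): sulfur=3
After 2 (gather 1 sulfur): sulfur=4
After 3 (craft lantern): lantern=1 sulfur=2
After 4 (gather 5 clay): clay=5 lantern=1 sulfur=2
After 5 (gather 1 copper): clay=5 copper=1 lantern=1 sulfur=2
After 6 (craft glass): clay=1 glass=2 sulfur=2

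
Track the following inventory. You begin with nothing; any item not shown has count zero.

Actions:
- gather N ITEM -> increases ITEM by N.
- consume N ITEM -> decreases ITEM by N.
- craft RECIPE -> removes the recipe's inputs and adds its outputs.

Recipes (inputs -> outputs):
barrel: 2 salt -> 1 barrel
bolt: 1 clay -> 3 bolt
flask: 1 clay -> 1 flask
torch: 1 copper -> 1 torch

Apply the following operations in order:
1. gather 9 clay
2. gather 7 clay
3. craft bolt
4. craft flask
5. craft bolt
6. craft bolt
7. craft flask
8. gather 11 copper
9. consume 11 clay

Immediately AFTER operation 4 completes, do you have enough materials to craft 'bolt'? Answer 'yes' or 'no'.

After 1 (gather 9 clay): clay=9
After 2 (gather 7 clay): clay=16
After 3 (craft bolt): bolt=3 clay=15
After 4 (craft flask): bolt=3 clay=14 flask=1

Answer: yes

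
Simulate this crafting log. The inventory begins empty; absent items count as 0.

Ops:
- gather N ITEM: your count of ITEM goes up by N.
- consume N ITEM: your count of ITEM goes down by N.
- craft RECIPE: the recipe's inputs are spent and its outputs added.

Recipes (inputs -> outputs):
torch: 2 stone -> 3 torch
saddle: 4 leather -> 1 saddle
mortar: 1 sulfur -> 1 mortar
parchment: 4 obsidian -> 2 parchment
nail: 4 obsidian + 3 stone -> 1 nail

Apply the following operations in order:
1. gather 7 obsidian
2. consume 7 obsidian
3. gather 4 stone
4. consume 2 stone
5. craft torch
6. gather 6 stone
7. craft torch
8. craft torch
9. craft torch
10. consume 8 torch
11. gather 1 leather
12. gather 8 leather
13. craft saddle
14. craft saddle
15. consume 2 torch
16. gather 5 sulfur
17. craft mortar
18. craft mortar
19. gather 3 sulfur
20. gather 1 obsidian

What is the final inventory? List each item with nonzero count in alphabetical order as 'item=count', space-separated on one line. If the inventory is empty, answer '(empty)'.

After 1 (gather 7 obsidian): obsidian=7
After 2 (consume 7 obsidian): (empty)
After 3 (gather 4 stone): stone=4
After 4 (consume 2 stone): stone=2
After 5 (craft torch): torch=3
After 6 (gather 6 stone): stone=6 torch=3
After 7 (craft torch): stone=4 torch=6
After 8 (craft torch): stone=2 torch=9
After 9 (craft torch): torch=12
After 10 (consume 8 torch): torch=4
After 11 (gather 1 leather): leather=1 torch=4
After 12 (gather 8 leather): leather=9 torch=4
After 13 (craft saddle): leather=5 saddle=1 torch=4
After 14 (craft saddle): leather=1 saddle=2 torch=4
After 15 (consume 2 torch): leather=1 saddle=2 torch=2
After 16 (gather 5 sulfur): leather=1 saddle=2 sulfur=5 torch=2
After 17 (craft mortar): leather=1 mortar=1 saddle=2 sulfur=4 torch=2
After 18 (craft mortar): leather=1 mortar=2 saddle=2 sulfur=3 torch=2
After 19 (gather 3 sulfur): leather=1 mortar=2 saddle=2 sulfur=6 torch=2
After 20 (gather 1 obsidian): leather=1 mortar=2 obsidian=1 saddle=2 sulfur=6 torch=2

Answer: leather=1 mortar=2 obsidian=1 saddle=2 sulfur=6 torch=2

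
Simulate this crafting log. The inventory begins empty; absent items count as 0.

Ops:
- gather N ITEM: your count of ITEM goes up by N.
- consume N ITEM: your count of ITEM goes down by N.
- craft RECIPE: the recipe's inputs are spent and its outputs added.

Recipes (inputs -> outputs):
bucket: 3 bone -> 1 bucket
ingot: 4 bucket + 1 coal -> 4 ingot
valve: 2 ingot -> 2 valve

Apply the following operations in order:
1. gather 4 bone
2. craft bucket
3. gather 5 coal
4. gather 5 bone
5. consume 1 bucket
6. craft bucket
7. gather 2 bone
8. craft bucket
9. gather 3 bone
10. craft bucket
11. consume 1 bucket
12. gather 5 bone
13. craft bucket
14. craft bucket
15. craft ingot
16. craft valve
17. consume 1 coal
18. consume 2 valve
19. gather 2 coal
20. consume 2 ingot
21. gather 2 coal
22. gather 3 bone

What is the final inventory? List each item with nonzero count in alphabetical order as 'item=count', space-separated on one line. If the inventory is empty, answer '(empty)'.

After 1 (gather 4 bone): bone=4
After 2 (craft bucket): bone=1 bucket=1
After 3 (gather 5 coal): bone=1 bucket=1 coal=5
After 4 (gather 5 bone): bone=6 bucket=1 coal=5
After 5 (consume 1 bucket): bone=6 coal=5
After 6 (craft bucket): bone=3 bucket=1 coal=5
After 7 (gather 2 bone): bone=5 bucket=1 coal=5
After 8 (craft bucket): bone=2 bucket=2 coal=5
After 9 (gather 3 bone): bone=5 bucket=2 coal=5
After 10 (craft bucket): bone=2 bucket=3 coal=5
After 11 (consume 1 bucket): bone=2 bucket=2 coal=5
After 12 (gather 5 bone): bone=7 bucket=2 coal=5
After 13 (craft bucket): bone=4 bucket=3 coal=5
After 14 (craft bucket): bone=1 bucket=4 coal=5
After 15 (craft ingot): bone=1 coal=4 ingot=4
After 16 (craft valve): bone=1 coal=4 ingot=2 valve=2
After 17 (consume 1 coal): bone=1 coal=3 ingot=2 valve=2
After 18 (consume 2 valve): bone=1 coal=3 ingot=2
After 19 (gather 2 coal): bone=1 coal=5 ingot=2
After 20 (consume 2 ingot): bone=1 coal=5
After 21 (gather 2 coal): bone=1 coal=7
After 22 (gather 3 bone): bone=4 coal=7

Answer: bone=4 coal=7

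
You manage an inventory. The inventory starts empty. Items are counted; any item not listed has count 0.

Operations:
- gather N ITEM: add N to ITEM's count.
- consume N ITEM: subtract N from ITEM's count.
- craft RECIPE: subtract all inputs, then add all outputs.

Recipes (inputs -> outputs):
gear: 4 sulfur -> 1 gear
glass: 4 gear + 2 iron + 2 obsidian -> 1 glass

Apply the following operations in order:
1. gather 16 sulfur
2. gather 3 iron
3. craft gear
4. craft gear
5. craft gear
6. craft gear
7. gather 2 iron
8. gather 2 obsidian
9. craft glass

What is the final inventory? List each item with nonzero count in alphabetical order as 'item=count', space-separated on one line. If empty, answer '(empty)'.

After 1 (gather 16 sulfur): sulfur=16
After 2 (gather 3 iron): iron=3 sulfur=16
After 3 (craft gear): gear=1 iron=3 sulfur=12
After 4 (craft gear): gear=2 iron=3 sulfur=8
After 5 (craft gear): gear=3 iron=3 sulfur=4
After 6 (craft gear): gear=4 iron=3
After 7 (gather 2 iron): gear=4 iron=5
After 8 (gather 2 obsidian): gear=4 iron=5 obsidian=2
After 9 (craft glass): glass=1 iron=3

Answer: glass=1 iron=3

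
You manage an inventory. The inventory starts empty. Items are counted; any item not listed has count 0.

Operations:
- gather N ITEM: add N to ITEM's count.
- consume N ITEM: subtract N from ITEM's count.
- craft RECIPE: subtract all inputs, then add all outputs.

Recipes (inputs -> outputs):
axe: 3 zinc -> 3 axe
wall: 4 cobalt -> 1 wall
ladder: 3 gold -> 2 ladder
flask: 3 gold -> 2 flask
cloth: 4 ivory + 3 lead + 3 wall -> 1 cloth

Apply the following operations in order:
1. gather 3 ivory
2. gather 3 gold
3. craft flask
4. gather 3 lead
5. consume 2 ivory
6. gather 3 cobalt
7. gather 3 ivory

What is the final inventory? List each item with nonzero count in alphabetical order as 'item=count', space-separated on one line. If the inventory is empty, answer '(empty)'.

Answer: cobalt=3 flask=2 ivory=4 lead=3

Derivation:
After 1 (gather 3 ivory): ivory=3
After 2 (gather 3 gold): gold=3 ivory=3
After 3 (craft flask): flask=2 ivory=3
After 4 (gather 3 lead): flask=2 ivory=3 lead=3
After 5 (consume 2 ivory): flask=2 ivory=1 lead=3
After 6 (gather 3 cobalt): cobalt=3 flask=2 ivory=1 lead=3
After 7 (gather 3 ivory): cobalt=3 flask=2 ivory=4 lead=3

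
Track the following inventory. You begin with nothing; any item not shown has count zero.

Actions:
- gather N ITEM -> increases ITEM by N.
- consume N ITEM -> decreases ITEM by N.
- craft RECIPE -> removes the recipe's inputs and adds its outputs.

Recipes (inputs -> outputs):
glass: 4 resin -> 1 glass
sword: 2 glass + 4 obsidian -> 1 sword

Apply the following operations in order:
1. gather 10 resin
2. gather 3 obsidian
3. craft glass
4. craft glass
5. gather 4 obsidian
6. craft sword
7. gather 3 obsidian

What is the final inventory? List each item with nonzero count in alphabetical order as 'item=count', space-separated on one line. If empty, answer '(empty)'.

After 1 (gather 10 resin): resin=10
After 2 (gather 3 obsidian): obsidian=3 resin=10
After 3 (craft glass): glass=1 obsidian=3 resin=6
After 4 (craft glass): glass=2 obsidian=3 resin=2
After 5 (gather 4 obsidian): glass=2 obsidian=7 resin=2
After 6 (craft sword): obsidian=3 resin=2 sword=1
After 7 (gather 3 obsidian): obsidian=6 resin=2 sword=1

Answer: obsidian=6 resin=2 sword=1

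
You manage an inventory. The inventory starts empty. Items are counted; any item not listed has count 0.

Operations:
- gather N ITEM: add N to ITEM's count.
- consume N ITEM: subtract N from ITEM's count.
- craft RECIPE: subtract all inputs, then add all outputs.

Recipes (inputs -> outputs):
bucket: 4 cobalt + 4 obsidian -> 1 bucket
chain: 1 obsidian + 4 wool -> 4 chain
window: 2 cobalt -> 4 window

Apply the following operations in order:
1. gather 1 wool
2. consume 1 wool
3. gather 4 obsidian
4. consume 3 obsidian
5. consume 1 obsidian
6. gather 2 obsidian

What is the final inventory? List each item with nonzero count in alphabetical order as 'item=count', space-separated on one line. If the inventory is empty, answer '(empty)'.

After 1 (gather 1 wool): wool=1
After 2 (consume 1 wool): (empty)
After 3 (gather 4 obsidian): obsidian=4
After 4 (consume 3 obsidian): obsidian=1
After 5 (consume 1 obsidian): (empty)
After 6 (gather 2 obsidian): obsidian=2

Answer: obsidian=2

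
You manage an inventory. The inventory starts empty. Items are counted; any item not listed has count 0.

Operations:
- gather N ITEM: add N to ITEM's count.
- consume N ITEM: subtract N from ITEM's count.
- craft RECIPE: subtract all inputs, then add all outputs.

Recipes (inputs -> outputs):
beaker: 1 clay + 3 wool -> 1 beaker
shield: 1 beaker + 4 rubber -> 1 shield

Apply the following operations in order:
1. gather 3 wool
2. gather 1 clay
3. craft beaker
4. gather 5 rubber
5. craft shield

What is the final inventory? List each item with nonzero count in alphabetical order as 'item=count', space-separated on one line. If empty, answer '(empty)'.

After 1 (gather 3 wool): wool=3
After 2 (gather 1 clay): clay=1 wool=3
After 3 (craft beaker): beaker=1
After 4 (gather 5 rubber): beaker=1 rubber=5
After 5 (craft shield): rubber=1 shield=1

Answer: rubber=1 shield=1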